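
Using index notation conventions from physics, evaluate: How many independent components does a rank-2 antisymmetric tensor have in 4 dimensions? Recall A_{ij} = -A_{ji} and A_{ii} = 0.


An antisymmetric rank-2 tensor satisfies A_{ij} = -A_{ji}, so diagonal entries are zero.
The independent components are the upper-triangular entries: C(n, 2) = n(n-1)/2.
n = 4
C(4, 2) = 4 * 3 / 2 = 12 / 2 = 6

6


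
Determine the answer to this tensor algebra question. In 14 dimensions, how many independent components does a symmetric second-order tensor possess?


A symmetric rank-2 tensor in d dimensions has d(d+1)/2 independent components.
d = 14
d(d+1)/2 = 14 * 15 / 2 = 210 / 2 = 105

105


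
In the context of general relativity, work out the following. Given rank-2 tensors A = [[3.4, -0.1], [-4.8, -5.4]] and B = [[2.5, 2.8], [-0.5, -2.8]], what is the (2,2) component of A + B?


Tensor addition is component-wise: (A + B)_{ij} = A_{ij} + B_{ij}.
A_{22} = -5.4
B_{22} = -2.8
(A + B)_{22} = -5.4 + -2.8 = -8.2

-8.2


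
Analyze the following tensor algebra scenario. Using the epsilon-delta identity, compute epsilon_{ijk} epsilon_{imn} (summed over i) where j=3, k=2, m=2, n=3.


Using the identity: epsilon_{ijk} epsilon_{imn} = delta_{jm} delta_{kn} - delta_{jn} delta_{km}.
delta_{32} = 0
delta_{23} = 0
delta_{33} = 1
delta_{22} = 1
Result = 0 * 0 - 1 * 1 = 0 - 1 = -1

-1


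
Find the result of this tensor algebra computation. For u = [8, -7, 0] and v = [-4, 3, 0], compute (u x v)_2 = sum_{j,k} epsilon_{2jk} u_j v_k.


(u x v)_2 = sum_{j,k} epsilon_{2jk} u_j v_k. Only permutations of (1,2,3) contribute; the two non-zero terms are:
eps_{213} u_1 v_3 = -1 * 8 * 0 = 0
eps_{231} u_3 v_1 = 1 * 0 * -4 = 0
(u x v)_2 = 0

0


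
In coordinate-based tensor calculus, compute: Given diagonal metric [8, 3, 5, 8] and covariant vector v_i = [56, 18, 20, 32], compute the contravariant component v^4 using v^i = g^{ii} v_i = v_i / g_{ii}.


To raise an index with a diagonal metric: v^i = v_i / g_{ii}.
For index 4: v_4 = 32, g_{44} = 8
v^4 = 32 / 8 = 4

4


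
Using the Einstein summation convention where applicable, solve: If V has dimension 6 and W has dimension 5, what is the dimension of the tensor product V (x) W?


The dimension of a tensor product is the product of dimensions.
dim(V) = 6, dim(W) = 5
dim(V (x) W) = 6 * 5 = 30

30


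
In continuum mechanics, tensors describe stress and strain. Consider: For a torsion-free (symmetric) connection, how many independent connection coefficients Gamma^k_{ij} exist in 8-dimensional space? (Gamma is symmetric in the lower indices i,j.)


Christoffel symbols Gamma^k_{ij} are symmetric in i,j, so there are d * d(d+1)/2 independent symbols.
d = 8
d(d+1)/2 = 8 * 9 / 2 = 36
Total = 8 * 36 = 288

288


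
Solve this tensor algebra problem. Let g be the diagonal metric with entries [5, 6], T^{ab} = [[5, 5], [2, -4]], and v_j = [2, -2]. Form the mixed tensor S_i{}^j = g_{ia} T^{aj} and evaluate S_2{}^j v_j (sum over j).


Step 1: lower the first index. For a diagonal metric, g_{ia} T^{aj} = g_{ii} T^{ij} (no sum on i).
g_{22} = 6
S_2{}^1 = 6 * T^{21} = 6 * 2 = 12
S_2{}^2 = 6 * T^{22} = 6 * -4 = -24
Step 2: contract S_2{}^j with v_j.
S_2{}^1 * v_1 = 12 * 2 = 24
S_2{}^2 * v_2 = -24 * -2 = 48
Result = 24 + 48 = 72

72


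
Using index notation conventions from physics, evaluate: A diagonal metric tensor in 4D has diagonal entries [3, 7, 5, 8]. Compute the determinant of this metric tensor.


For a diagonal metric, the determinant is the product of diagonal entries.
Diagonal entries: 3, 7, 5, 8
det(g) = 3 * 7 * 5 * 8 = 840

840


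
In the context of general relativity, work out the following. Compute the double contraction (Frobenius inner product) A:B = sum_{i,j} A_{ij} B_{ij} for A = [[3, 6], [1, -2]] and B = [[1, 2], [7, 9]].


A:B = sum over all i,j of A_{ij} * B_{ij}.
Row 1: 3*1=3, 6*2=12 => row sum = 15
Row 2: 1*7=7, -2*9=-18 => row sum = -11
Total = 15 + -11 = 4

4


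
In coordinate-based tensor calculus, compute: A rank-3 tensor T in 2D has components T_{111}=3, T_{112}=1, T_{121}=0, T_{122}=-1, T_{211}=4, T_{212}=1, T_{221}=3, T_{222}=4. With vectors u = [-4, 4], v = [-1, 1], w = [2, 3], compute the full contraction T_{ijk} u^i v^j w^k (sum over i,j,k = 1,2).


S = sum over i,j,k of T_{ijk} u_i v_j w_k. Expanding all 8 terms:
T_{111}*u_1*v_1*w_1 = 3*-4*-1*2 = 24  (running total: 24)
T_{112}*u_1*v_1*w_2 = 1*-4*-1*3 = 12  (running total: 36)
T_{121}*u_1*v_2*w_1 = 0*-4*1*2 = 0  (running total: 36)
T_{122}*u_1*v_2*w_2 = -1*-4*1*3 = 12  (running total: 48)
T_{211}*u_2*v_1*w_1 = 4*4*-1*2 = -32  (running total: 16)
T_{212}*u_2*v_1*w_2 = 1*4*-1*3 = -12  (running total: 4)
T_{221}*u_2*v_2*w_1 = 3*4*1*2 = 24  (running total: 28)
T_{222}*u_2*v_2*w_2 = 4*4*1*3 = 48  (running total: 76)
S = 76

76


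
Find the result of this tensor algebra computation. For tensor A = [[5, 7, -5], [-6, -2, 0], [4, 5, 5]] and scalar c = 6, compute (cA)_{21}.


Scalar multiplication: (cA)_{ij} = c * A_{ij}.
c = 6
A_{21} = -6
(cA)_{21} = 6 * -6 = -36

-36


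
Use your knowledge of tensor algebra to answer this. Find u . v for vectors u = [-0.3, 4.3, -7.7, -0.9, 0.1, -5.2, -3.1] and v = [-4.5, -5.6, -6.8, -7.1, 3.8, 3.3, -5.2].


The inner product u . v = sum of u_i * v_i.
Term-by-term: -0.3 * -4.5, 4.3 * -5.6, -7.7 * -6.8, -0.9 * -7.1, 0.1 * 3.8, -5.2 * 3.3, -3.1 * -5.2
Products: 1.35, -24.08, 52.36, 6.39, 0.38, -17.16, 16.12
Sum = 1.35 + -24.08 + 52.36 + 6.39 + 0.38 + -17.16 + 16.12 = 35.36

35.36


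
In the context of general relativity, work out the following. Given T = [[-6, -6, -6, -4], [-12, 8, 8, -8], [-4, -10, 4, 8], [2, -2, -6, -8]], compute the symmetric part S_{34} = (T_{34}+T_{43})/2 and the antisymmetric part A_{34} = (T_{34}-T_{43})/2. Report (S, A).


T_{34} = 8
T_{43} = -6
S_{34} = (8 + -6)/2 = 2/2 = 1
A_{34} = (8 - -6)/2 = 14/2 = 7
Check: S + A = 1 + 7 = 8 = T_{34}.

(1, 7)


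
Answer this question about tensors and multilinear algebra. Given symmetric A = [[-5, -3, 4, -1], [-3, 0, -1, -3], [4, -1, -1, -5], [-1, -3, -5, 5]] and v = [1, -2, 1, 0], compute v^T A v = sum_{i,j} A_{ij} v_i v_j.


First compute Av:
(Av)_1 = -5*1 + -3*-2 + 4*1 + -1*0 = 5
(Av)_2 = -3*1 + 0*-2 + -1*1 + -3*0 = -4
(Av)_3 = 4*1 + -1*-2 + -1*1 + -5*0 = 5
(Av)_4 = -1*1 + -3*-2 + -5*1 + 5*0 = 0
Av = [5, -4, 5, 0]
Then v^T (Av) = 1*5 + -2*-4 + 1*5 + 0*0
= 5 + 8 + 5 + 0 = 18

18


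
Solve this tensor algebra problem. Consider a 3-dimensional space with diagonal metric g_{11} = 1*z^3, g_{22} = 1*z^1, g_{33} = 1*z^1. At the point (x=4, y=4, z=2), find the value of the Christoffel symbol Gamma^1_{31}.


For a diagonal metric, Gamma^k_{ij} = (1/2) g^{kk} (dg_{ik}/dx_j + dg_{jk}/dx_i - dg_{ij}/dx_k).
The metric is diagonal, so g_{ab} = 0 for a != b.
At the given point: g_{11} = 8, g_{22} = 2, g_{33} = 2
g^{11} = 1/8
dg_{31}/dx_1 = 0 (off-diagonal)
dg_{11}/dx_3 = dg_{11}/dx_3 = 12
dg_{31}/dx_1 = 0 (off-diagonal)
Numerator = 0 + 12 - 0 = 12
Gamma^1_{31} = 12 / (2 * 8) = 3/4

3/4


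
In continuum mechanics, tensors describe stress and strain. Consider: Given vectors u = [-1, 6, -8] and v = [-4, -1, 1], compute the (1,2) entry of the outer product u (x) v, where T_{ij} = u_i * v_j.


The outer product entry T_{ij} = u_i * v_j.
We need i=1, j=2.
u_1 = -1, v_2 = -1
T_{1,2} = -1 * -1 = 1

1


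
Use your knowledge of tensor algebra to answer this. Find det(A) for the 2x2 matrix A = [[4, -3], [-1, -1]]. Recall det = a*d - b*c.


For a 2x2 matrix [[a, b], [c, d]], det = a*d - b*c.
a = 4, b = -3, c = -1, d = -1
a*d = 4 * -1 = -4
b*c = -3 * -1 = 3
det = -4 - 3 = -7

-7


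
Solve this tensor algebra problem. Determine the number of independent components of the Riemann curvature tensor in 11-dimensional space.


The Riemann tensor in d dimensions has d^2(d^2 - 1)/12 independent components.
d = 11, so d^2 = 121
d^2 - 1 = 120
d^2(d^2 - 1) = 121 * 120 = 14520
Divide by 12: 14520 / 12 = 1210

1210


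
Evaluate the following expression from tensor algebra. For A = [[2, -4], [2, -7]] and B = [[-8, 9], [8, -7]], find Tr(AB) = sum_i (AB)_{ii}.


Tr(AB) = sum_i (AB)_{ii} where (AB)_{ii} = sum_k A_{ik} B_{ki}.
(AB)_{11} = 2*-8 + -4*8 = -48
(AB)_{22} = 2*9 + -7*-7 = 67
Tr(AB) = -48 + 67 = 19

19


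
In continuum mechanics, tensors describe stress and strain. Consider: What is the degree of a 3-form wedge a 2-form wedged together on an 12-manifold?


The degree of a wedge product is the sum of the degrees of the individual forms.
Degrees: 3, 2
Total degree = 3 + 2 = 5

5


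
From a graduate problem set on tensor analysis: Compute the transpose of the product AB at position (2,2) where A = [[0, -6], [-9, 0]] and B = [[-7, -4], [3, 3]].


(AB)^T_{ij} = (AB)_{ji} = sum_k A_{jk} B_{ki}.
For i=2, j=2 we need (AB)_{22}:
A_{21} * B_{12} = -9 * -4 = 36
A_{22} * B_{22} = 0 * 3 = 0
Sum = 36 + 0 = 36

36


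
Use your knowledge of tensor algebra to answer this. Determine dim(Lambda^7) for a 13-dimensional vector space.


The dimension of the space of p-forms on an n-dimensional space is C(n, p).
n = 13, p = 7
C(13, 7) = 13! / (7! * 6!) = 1716

1716


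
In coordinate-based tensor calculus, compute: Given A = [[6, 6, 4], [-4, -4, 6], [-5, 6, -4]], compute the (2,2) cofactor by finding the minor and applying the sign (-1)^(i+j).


To find cofactor C_{22}, delete row 2 and column 2.
The resulting 2x2 submatrix is: [[6, 4], [-5, -4]]
Minor M_{22} = 6*-4 - 4*-5
  = -24 - -20 = -4
Sign = (-1)^(2+2) = (-1)^4 = 1
Cofactor C_{22} = 1 * -4 = -4

-4


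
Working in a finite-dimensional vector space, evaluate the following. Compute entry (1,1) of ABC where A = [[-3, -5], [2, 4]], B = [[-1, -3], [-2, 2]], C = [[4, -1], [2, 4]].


(ABC)_{11} = sum_m (AB)_{1m} C_{m1}. First compute row 1 of AB.
(AB)_{11} = -3*-1 + -5*-2 = 13
(AB)_{12} = -3*-3 + -5*2 = -1
Now contract with column 1 of C:
(AB)_{11} * C_{11} = 13 * 4 = 52
(AB)_{12} * C_{21} = -1 * 2 = -2
(ABC)_{11} = 52 + -2 = 50

50


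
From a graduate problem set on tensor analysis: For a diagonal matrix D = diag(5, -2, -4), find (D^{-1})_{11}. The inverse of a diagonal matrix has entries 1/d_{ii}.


For a diagonal matrix, the inverse has entries (D^{-1})_{ii} = 1/d_{ii}.
The diagonal entries are: d_{11} = 5, d_{22} = -2, d_{33} = -4
We need (D^{-1})_{11} = 1/d_{11} = 1/5 = 1/5

1/5


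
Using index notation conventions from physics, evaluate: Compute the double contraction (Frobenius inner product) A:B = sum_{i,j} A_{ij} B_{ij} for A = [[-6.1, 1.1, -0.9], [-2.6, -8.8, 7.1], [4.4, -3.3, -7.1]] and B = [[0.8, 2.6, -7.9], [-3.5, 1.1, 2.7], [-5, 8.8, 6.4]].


A:B = sum over all i,j of A_{ij} * B_{ij}.
Row 1: -6.1*0.8=-4.88, 1.1*2.6=2.86, -0.9*-7.9=7.11 => row sum = 5.09
Row 2: -2.6*-3.5=9.1, -8.8*1.1=-9.68, 7.1*2.7=19.17 => row sum = 18.59
Row 3: 4.4*-5=-22, -3.3*8.8=-29.04, -7.1*6.4=-45.44 => row sum = -96.48
Total = 5.09 + 18.59 + -96.48 = -72.8

-72.8


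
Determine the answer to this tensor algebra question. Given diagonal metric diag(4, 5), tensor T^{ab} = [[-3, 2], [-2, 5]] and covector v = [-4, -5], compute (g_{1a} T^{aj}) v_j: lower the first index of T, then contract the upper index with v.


Step 1: lower the first index. For a diagonal metric, g_{ia} T^{aj} = g_{ii} T^{ij} (no sum on i).
g_{11} = 4
S_1{}^1 = 4 * T^{11} = 4 * -3 = -12
S_1{}^2 = 4 * T^{12} = 4 * 2 = 8
Step 2: contract S_1{}^j with v_j.
S_1{}^1 * v_1 = -12 * -4 = 48
S_1{}^2 * v_2 = 8 * -5 = -40
Result = 48 + -40 = 8

8


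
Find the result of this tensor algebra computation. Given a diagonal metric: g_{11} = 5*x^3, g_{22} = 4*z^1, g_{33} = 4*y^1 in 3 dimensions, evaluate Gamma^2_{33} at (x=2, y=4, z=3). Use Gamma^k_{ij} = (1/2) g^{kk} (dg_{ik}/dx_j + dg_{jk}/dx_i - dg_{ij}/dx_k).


For a diagonal metric, Gamma^k_{ij} = (1/2) g^{kk} (dg_{ik}/dx_j + dg_{jk}/dx_i - dg_{ij}/dx_k).
The metric is diagonal, so g_{ab} = 0 for a != b.
At the given point: g_{11} = 40, g_{22} = 12, g_{33} = 16
g^{22} = 1/12
dg_{32}/dx_3 = 0 (off-diagonal)
dg_{32}/dx_3 = 0 (off-diagonal)
dg_{33}/dx_2 = dg_{33}/dx_2 = 4
Numerator = 0 + 0 - 4 = -4
Gamma^2_{33} = -4 / (2 * 12) = -1/6

-1/6


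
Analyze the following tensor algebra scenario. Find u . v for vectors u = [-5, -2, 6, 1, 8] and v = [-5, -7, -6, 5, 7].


The inner product u . v = sum of u_i * v_i.
Term-by-term: -5 * -5, -2 * -7, 6 * -6, 1 * 5, 8 * 7
Products: 25, 14, -36, 5, 56
Sum = 25 + 14 + -36 + 5 + 56 = 64

64


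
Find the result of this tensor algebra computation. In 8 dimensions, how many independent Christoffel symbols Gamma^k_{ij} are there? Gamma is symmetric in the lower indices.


Christoffel symbols Gamma^k_{ij} are symmetric in i,j, so there are d * d(d+1)/2 independent symbols.
d = 8
d(d+1)/2 = 8 * 9 / 2 = 36
Total = 8 * 36 = 288

288


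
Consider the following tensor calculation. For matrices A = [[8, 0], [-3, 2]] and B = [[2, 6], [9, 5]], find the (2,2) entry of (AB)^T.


(AB)^T_{ij} = (AB)_{ji} = sum_k A_{jk} B_{ki}.
For i=2, j=2 we need (AB)_{22}:
A_{21} * B_{12} = -3 * 6 = -18
A_{22} * B_{22} = 2 * 5 = 10
Sum = -18 + 10 = -8

-8


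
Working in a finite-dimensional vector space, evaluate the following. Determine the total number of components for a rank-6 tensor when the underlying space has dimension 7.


The number of components of a rank-r tensor in d dimensions is d^r.
Here d = 7 and r = 6.
7^6 = 117649

117649


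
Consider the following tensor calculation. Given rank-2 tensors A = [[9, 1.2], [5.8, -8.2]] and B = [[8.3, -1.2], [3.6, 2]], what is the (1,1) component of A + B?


Tensor addition is component-wise: (A + B)_{ij} = A_{ij} + B_{ij}.
A_{11} = 9
B_{11} = 8.3
(A + B)_{11} = 9 + 8.3 = 17.3

17.3


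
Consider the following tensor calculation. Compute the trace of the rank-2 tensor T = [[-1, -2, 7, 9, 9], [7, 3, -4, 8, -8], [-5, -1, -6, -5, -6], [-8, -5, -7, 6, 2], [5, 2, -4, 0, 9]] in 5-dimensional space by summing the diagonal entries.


The contraction (trace) of a rank-2 tensor is the sum of its diagonal elements.
Diagonal entries: A[1,1] = -1, A[2,2] = 3, A[3,3] = -6, A[4,4] = 6, A[5,5] = 9
Tr(A) = -1 + 3 + -6 + 6 + 9 = 11

11


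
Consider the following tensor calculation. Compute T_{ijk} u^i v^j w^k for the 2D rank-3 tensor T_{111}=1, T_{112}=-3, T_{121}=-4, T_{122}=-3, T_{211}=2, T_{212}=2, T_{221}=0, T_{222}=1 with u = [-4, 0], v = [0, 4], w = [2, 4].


S = sum over i,j,k of T_{ijk} u_i v_j w_k. Expanding all 8 terms:
T_{111}*u_1*v_1*w_1 = 1*-4*0*2 = 0  (running total: 0)
T_{112}*u_1*v_1*w_2 = -3*-4*0*4 = 0  (running total: 0)
T_{121}*u_1*v_2*w_1 = -4*-4*4*2 = 128  (running total: 128)
T_{122}*u_1*v_2*w_2 = -3*-4*4*4 = 192  (running total: 320)
T_{211}*u_2*v_1*w_1 = 2*0*0*2 = 0  (running total: 320)
T_{212}*u_2*v_1*w_2 = 2*0*0*4 = 0  (running total: 320)
T_{221}*u_2*v_2*w_1 = 0*0*4*2 = 0  (running total: 320)
T_{222}*u_2*v_2*w_2 = 1*0*4*4 = 0  (running total: 320)
S = 320

320


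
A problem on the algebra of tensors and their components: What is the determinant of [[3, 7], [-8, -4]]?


For a 2x2 matrix [[a, b], [c, d]], det = a*d - b*c.
a = 3, b = 7, c = -8, d = -4
a*d = 3 * -4 = -12
b*c = 7 * -8 = -56
det = -12 - -56 = 44

44


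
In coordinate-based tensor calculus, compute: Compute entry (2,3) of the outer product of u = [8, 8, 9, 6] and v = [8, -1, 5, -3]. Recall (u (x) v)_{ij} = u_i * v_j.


The outer product entry T_{ij} = u_i * v_j.
We need i=2, j=3.
u_2 = 8, v_3 = 5
T_{2,3} = 8 * 5 = 40

40


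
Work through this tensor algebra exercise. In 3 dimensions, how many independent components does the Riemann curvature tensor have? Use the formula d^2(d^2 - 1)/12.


The Riemann tensor in d dimensions has d^2(d^2 - 1)/12 independent components.
d = 3, so d^2 = 9
d^2 - 1 = 8
d^2(d^2 - 1) = 9 * 8 = 72
Divide by 12: 72 / 12 = 6

6


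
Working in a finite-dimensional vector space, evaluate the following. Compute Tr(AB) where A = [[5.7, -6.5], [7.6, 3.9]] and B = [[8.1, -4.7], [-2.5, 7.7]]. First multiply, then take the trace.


Tr(AB) = sum_i (AB)_{ii} where (AB)_{ii} = sum_k A_{ik} B_{ki}.
(AB)_{11} = 5.7*8.1 + -6.5*-2.5 = 62.42
(AB)_{22} = 7.6*-4.7 + 3.9*7.7 = -5.69
Tr(AB) = 62.42 + -5.69 = 56.73

56.73


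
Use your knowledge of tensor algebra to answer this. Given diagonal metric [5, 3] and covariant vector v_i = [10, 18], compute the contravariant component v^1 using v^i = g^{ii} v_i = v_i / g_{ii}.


To raise an index with a diagonal metric: v^i = v_i / g_{ii}.
For index 1: v_1 = 10, g_{11} = 5
v^1 = 10 / 5 = 2

2


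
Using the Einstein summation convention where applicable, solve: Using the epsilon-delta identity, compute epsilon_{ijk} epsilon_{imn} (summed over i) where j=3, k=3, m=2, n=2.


Using the identity: epsilon_{ijk} epsilon_{imn} = delta_{jm} delta_{kn} - delta_{jn} delta_{km}.
delta_{32} = 0
delta_{32} = 0
delta_{32} = 0
delta_{32} = 0
Result = 0 * 0 - 0 * 0 = 0 - 0 = 0

0


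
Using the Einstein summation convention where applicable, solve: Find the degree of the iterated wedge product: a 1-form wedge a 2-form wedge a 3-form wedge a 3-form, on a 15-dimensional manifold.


The degree of a wedge product is the sum of the degrees of the individual forms.
Degrees: 1, 2, 3, 3
Total degree = 1 + 2 + 3 + 3 = 9

9


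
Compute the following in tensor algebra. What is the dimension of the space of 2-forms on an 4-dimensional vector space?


The dimension of the space of p-forms on an n-dimensional space is C(n, p).
n = 4, p = 2
C(4, 2) = 4! / (2! * 2!) = 6

6


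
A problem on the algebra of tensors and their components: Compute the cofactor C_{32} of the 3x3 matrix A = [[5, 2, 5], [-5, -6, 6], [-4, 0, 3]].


To find cofactor C_{32}, delete row 3 and column 2.
The resulting 2x2 submatrix is: [[5, 5], [-5, 6]]
Minor M_{32} = 5*6 - 5*-5
  = 30 - -25 = 55
Sign = (-1)^(3+2) = (-1)^5 = -1
Cofactor C_{32} = -1 * 55 = -55

-55


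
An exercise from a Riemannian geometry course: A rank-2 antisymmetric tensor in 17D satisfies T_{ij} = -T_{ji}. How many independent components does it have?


An antisymmetric rank-2 tensor satisfies A_{ij} = -A_{ji}, so diagonal entries are zero.
The independent components are the upper-triangular entries: C(n, 2) = n(n-1)/2.
n = 17
C(17, 2) = 17 * 16 / 2 = 272 / 2 = 136

136


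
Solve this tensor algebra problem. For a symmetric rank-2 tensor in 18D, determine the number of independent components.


A symmetric rank-2 tensor in d dimensions has d(d+1)/2 independent components.
d = 18
d(d+1)/2 = 18 * 19 / 2 = 342 / 2 = 171

171


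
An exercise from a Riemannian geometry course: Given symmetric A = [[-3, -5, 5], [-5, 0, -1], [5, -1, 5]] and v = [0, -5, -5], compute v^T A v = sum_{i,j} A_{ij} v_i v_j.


First compute Av:
(Av)_1 = -3*0 + -5*-5 + 5*-5 = 0
(Av)_2 = -5*0 + 0*-5 + -1*-5 = 5
(Av)_3 = 5*0 + -1*-5 + 5*-5 = -20
Av = [0, 5, -20]
Then v^T (Av) = 0*0 + -5*5 + -5*-20
= 0 + -25 + 100 = 75

75


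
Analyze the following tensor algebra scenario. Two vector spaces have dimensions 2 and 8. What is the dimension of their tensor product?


The dimension of a tensor product is the product of dimensions.
dim(V) = 2, dim(W) = 8
dim(V (x) W) = 2 * 8 = 16

16


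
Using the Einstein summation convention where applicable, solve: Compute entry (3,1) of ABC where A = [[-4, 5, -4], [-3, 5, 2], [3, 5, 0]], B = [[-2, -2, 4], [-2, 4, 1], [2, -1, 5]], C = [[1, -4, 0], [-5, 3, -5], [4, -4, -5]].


(ABC)_{31} = sum_m (AB)_{3m} C_{m1}. First compute row 3 of AB.
(AB)_{31} = 3*-2 + 5*-2 + 0*2 = -16
(AB)_{32} = 3*-2 + 5*4 + 0*-1 = 14
(AB)_{33} = 3*4 + 5*1 + 0*5 = 17
Now contract with column 1 of C:
(AB)_{31} * C_{11} = -16 * 1 = -16
(AB)_{32} * C_{21} = 14 * -5 = -70
(AB)_{33} * C_{31} = 17 * 4 = 68
(ABC)_{31} = -16 + -70 + 68 = -18

-18


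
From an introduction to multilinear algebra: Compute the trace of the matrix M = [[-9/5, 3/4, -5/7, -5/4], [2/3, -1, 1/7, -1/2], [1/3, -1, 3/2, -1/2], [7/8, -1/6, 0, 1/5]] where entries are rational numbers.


The trace is the sum of diagonal entries.
Diagonal: M[1,1] = -9/5, M[2,2] = -1, M[3,3] = 3/2, M[4,4] = 1/5
Tr(M) = -9/5 + -1 + 3/2 + 1/5
Computing step by step:
After adding M[1,1]: -9/5
After adding M[2,2]: -14/5
After adding M[3,3]: -13/10
After adding M[4,4]: -11/10
Tr(M) = -11/10

-11/10


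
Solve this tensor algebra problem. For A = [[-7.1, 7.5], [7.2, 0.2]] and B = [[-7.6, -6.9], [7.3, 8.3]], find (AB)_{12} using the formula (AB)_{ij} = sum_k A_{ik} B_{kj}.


(AB)_{ij} = sum_k A_{ik} B_{kj}.
For i=1, j=2:
A_{11} * B_{12} = -7.1 * -6.9 = 48.99
A_{12} * B_{22} = 7.5 * 8.3 = 62.25
Sum = 48.99 + 62.25 = 111.24

111.24


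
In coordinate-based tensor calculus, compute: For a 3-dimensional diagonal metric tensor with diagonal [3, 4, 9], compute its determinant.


For a diagonal metric, the determinant is the product of diagonal entries.
Diagonal entries: 3, 4, 9
det(g) = 3 * 4 * 9 = 108

108


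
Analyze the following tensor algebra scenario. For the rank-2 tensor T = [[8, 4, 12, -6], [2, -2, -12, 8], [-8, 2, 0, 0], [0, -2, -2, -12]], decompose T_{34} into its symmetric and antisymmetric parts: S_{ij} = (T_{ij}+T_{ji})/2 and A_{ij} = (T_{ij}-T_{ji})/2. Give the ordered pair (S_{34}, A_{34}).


T_{34} = 0
T_{43} = -2
S_{34} = (0 + -2)/2 = -2/2 = -1
A_{34} = (0 - -2)/2 = 2/2 = 1
Check: S + A = -1 + 1 = 0 = T_{34}.

(-1, 1)


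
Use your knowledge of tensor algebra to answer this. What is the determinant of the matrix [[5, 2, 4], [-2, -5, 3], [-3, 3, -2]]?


Expanding along the first row, det(A) = a11*M_11 - a12*M_12 + a13*M_13, where M_1j is the (1,j) minor.
Minor M_11 = -5*-2 - 3*3 = 1
Minor M_12 = -2*-2 - 3*-3 = 13
Minor M_13 = -2*3 - -5*-3 = -21
det = 5*(1) - 2*(13) + 4*(-21)
    = 5 - 26 + -84
    = -105

-105


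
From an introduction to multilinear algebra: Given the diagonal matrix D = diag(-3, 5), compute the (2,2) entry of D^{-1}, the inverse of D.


For a diagonal matrix, the inverse has entries (D^{-1})_{ii} = 1/d_{ii}.
The diagonal entries are: d_{11} = -3, d_{22} = 5
We need (D^{-1})_{22} = 1/d_{22} = 1/5 = 1/5

1/5


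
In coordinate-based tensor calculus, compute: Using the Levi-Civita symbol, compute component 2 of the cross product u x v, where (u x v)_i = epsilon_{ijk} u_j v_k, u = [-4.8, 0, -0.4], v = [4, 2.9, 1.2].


(u x v)_2 = sum_{j,k} epsilon_{2jk} u_j v_k. Only permutations of (1,2,3) contribute; the two non-zero terms are:
eps_{213} u_1 v_3 = -1 * -4.8 * 1.2 = 5.76
eps_{231} u_3 v_1 = 1 * -0.4 * 4 = -1.6
(u x v)_2 = 4.16

4.16


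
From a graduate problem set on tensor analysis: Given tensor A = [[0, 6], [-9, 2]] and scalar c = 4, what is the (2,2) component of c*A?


Scalar multiplication: (cA)_{ij} = c * A_{ij}.
c = 4
A_{22} = 2
(cA)_{22} = 4 * 2 = 8

8


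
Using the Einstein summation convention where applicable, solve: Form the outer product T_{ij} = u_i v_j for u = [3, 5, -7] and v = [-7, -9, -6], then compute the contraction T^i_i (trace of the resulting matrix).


The outer product gives T_{ij} = u_i v_j.
The trace (contraction) is Tr(T) = sum_i T_{ii} = sum_i u_i v_i.
Diagonal entries:
T_{11} = u_1 * v_1 = 3 * -7 = -21
T_{22} = u_2 * v_2 = 5 * -9 = -45
T_{33} = u_3 * v_3 = -7 * -6 = 42
Tr(T) = -21 + -45 + 42 = -24

-24


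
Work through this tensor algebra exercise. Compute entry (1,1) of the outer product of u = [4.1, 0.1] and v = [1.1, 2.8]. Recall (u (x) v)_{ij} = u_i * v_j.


The outer product entry T_{ij} = u_i * v_j.
We need i=1, j=1.
u_1 = 4.1, v_1 = 1.1
T_{1,1} = 4.1 * 1.1 = 4.51

4.51


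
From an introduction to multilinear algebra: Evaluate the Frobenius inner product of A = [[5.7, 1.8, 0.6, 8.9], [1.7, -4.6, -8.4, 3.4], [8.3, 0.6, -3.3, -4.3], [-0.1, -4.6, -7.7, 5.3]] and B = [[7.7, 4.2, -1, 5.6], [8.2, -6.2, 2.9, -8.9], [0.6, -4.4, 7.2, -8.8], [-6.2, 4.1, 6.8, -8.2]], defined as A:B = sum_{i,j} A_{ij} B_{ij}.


A:B = sum over all i,j of A_{ij} * B_{ij}.
Row 1: 5.7*7.7=43.89, 1.8*4.2=7.56, 0.6*-1=-0.6, 8.9*5.6=49.84 => row sum = 100.69
Row 2: 1.7*8.2=13.94, -4.6*-6.2=28.52, -8.4*2.9=-24.36, 3.4*-8.9=-30.26 => row sum = -12.16
Row 3: 8.3*0.6=4.98, 0.6*-4.4=-2.64, -3.3*7.2=-23.76, -4.3*-8.8=37.84 => row sum = 16.42
Row 4: -0.1*-6.2=0.62, -4.6*4.1=-18.86, -7.7*6.8=-52.36, 5.3*-8.2=-43.46 => row sum = -114.06
Total = 100.69 + -12.16 + 16.42 + -114.06 = -9.11

-9.11


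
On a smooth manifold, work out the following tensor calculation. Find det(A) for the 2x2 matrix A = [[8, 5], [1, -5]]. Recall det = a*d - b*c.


For a 2x2 matrix [[a, b], [c, d]], det = a*d - b*c.
a = 8, b = 5, c = 1, d = -5
a*d = 8 * -5 = -40
b*c = 5 * 1 = 5
det = -40 - 5 = -45

-45


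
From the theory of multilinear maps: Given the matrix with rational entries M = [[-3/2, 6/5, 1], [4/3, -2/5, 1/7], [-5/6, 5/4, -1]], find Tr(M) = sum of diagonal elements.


The trace is the sum of diagonal entries.
Diagonal: M[1,1] = -3/2, M[2,2] = -2/5, M[3,3] = -1
Tr(M) = -3/2 + -2/5 + -1
Computing step by step:
After adding M[1,1]: -3/2
After adding M[2,2]: -19/10
After adding M[3,3]: -29/10
Tr(M) = -29/10

-29/10


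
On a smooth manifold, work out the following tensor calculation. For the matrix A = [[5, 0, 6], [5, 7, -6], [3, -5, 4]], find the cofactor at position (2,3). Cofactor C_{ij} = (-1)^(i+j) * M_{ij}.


To find cofactor C_{23}, delete row 2 and column 3.
The resulting 2x2 submatrix is: [[5, 0], [3, -5]]
Minor M_{23} = 5*-5 - 0*3
  = -25 - 0 = -25
Sign = (-1)^(2+3) = (-1)^5 = -1
Cofactor C_{23} = -1 * -25 = 25

25


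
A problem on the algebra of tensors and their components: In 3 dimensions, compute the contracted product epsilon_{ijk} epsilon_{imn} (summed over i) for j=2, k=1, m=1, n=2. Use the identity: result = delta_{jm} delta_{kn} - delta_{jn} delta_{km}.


Using the identity: epsilon_{ijk} epsilon_{imn} = delta_{jm} delta_{kn} - delta_{jn} delta_{km}.
delta_{21} = 0
delta_{12} = 0
delta_{22} = 1
delta_{11} = 1
Result = 0 * 0 - 1 * 1 = 0 - 1 = -1

-1


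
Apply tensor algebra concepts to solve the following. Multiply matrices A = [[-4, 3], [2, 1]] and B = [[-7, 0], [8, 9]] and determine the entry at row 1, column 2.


(AB)_{ij} = sum_k A_{ik} B_{kj}.
For i=1, j=2:
A_{11} * B_{12} = -4 * 0 = 0
A_{12} * B_{22} = 3 * 9 = 27
Sum = 0 + 27 = 27

27


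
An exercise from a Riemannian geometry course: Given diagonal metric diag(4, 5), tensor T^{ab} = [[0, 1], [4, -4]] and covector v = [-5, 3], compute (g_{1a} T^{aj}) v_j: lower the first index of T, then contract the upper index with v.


Step 1: lower the first index. For a diagonal metric, g_{ia} T^{aj} = g_{ii} T^{ij} (no sum on i).
g_{11} = 4
S_1{}^1 = 4 * T^{11} = 4 * 0 = 0
S_1{}^2 = 4 * T^{12} = 4 * 1 = 4
Step 2: contract S_1{}^j with v_j.
S_1{}^1 * v_1 = 0 * -5 = 0
S_1{}^2 * v_2 = 4 * 3 = 12
Result = 0 + 12 = 12

12


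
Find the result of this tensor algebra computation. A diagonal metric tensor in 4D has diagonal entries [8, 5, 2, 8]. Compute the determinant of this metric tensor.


For a diagonal metric, the determinant is the product of diagonal entries.
Diagonal entries: 8, 5, 2, 8
det(g) = 8 * 5 * 2 * 8 = 640

640


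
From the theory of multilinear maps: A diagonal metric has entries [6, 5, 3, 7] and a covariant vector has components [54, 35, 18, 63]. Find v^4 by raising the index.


To raise an index with a diagonal metric: v^i = v_i / g_{ii}.
For index 4: v_4 = 63, g_{44} = 7
v^4 = 63 / 7 = 9

9


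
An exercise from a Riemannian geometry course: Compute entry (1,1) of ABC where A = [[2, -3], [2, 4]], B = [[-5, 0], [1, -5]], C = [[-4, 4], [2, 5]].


(ABC)_{11} = sum_m (AB)_{1m} C_{m1}. First compute row 1 of AB.
(AB)_{11} = 2*-5 + -3*1 = -13
(AB)_{12} = 2*0 + -3*-5 = 15
Now contract with column 1 of C:
(AB)_{11} * C_{11} = -13 * -4 = 52
(AB)_{12} * C_{21} = 15 * 2 = 30
(ABC)_{11} = 52 + 30 = 82

82


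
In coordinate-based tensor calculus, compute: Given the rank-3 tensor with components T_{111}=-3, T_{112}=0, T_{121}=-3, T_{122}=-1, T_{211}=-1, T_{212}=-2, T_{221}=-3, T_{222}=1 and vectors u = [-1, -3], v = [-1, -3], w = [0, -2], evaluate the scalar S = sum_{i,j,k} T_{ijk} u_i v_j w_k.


S = sum over i,j,k of T_{ijk} u_i v_j w_k. Expanding all 8 terms:
T_{111}*u_1*v_1*w_1 = -3*-1*-1*0 = 0  (running total: 0)
T_{112}*u_1*v_1*w_2 = 0*-1*-1*-2 = 0  (running total: 0)
T_{121}*u_1*v_2*w_1 = -3*-1*-3*0 = 0  (running total: 0)
T_{122}*u_1*v_2*w_2 = -1*-1*-3*-2 = 6  (running total: 6)
T_{211}*u_2*v_1*w_1 = -1*-3*-1*0 = 0  (running total: 6)
T_{212}*u_2*v_1*w_2 = -2*-3*-1*-2 = 12  (running total: 18)
T_{221}*u_2*v_2*w_1 = -3*-3*-3*0 = 0  (running total: 18)
T_{222}*u_2*v_2*w_2 = 1*-3*-3*-2 = -18  (running total: 0)
S = 0

0


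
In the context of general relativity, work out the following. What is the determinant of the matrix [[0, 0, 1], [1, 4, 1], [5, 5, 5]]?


Expanding along the first row, det(A) = a11*M_11 - a12*M_12 + a13*M_13, where M_1j is the (1,j) minor.
Minor M_11 = 4*5 - 1*5 = 15
Minor M_12 = 1*5 - 1*5 = 0
Minor M_13 = 1*5 - 4*5 = -15
det = 0*(15) - 0*(0) + 1*(-15)
    = 0 - 0 + -15
    = -15

-15


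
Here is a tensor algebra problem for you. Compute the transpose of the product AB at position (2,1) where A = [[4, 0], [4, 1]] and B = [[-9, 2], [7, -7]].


(AB)^T_{ij} = (AB)_{ji} = sum_k A_{jk} B_{ki}.
For i=2, j=1 we need (AB)_{12}:
A_{11} * B_{12} = 4 * 2 = 8
A_{12} * B_{22} = 0 * -7 = 0
Sum = 8 + 0 = 8

8


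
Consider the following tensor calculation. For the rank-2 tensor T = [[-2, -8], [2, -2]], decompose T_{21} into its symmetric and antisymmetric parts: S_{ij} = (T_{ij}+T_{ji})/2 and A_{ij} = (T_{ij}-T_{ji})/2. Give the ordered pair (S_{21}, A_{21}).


T_{21} = 2
T_{12} = -8
S_{21} = (2 + -8)/2 = -6/2 = -3
A_{21} = (2 - -8)/2 = 10/2 = 5
Check: S + A = -3 + 5 = 2 = T_{21}.

(-3, 5)


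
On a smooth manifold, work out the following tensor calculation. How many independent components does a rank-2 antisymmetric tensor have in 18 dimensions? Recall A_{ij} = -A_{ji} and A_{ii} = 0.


An antisymmetric rank-2 tensor satisfies A_{ij} = -A_{ji}, so diagonal entries are zero.
The independent components are the upper-triangular entries: C(n, 2) = n(n-1)/2.
n = 18
C(18, 2) = 18 * 17 / 2 = 306 / 2 = 153

153


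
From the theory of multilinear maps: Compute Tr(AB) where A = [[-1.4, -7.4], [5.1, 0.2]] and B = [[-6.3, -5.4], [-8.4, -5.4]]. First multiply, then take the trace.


Tr(AB) = sum_i (AB)_{ii} where (AB)_{ii} = sum_k A_{ik} B_{ki}.
(AB)_{11} = -1.4*-6.3 + -7.4*-8.4 = 70.98
(AB)_{22} = 5.1*-5.4 + 0.2*-5.4 = -28.62
Tr(AB) = 70.98 + -28.62 = 42.36

42.36


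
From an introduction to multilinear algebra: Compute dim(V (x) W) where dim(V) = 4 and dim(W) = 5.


The dimension of a tensor product is the product of dimensions.
dim(V) = 4, dim(W) = 5
dim(V (x) W) = 4 * 5 = 20

20


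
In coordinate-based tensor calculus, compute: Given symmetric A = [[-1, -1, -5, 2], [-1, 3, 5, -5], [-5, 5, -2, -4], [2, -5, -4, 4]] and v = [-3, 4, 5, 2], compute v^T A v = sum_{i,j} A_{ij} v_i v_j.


First compute Av:
(Av)_1 = -1*-3 + -1*4 + -5*5 + 2*2 = -22
(Av)_2 = -1*-3 + 3*4 + 5*5 + -5*2 = 30
(Av)_3 = -5*-3 + 5*4 + -2*5 + -4*2 = 17
(Av)_4 = 2*-3 + -5*4 + -4*5 + 4*2 = -38
Av = [-22, 30, 17, -38]
Then v^T (Av) = -3*-22 + 4*30 + 5*17 + 2*-38
= 66 + 120 + 85 + -76 = 195

195


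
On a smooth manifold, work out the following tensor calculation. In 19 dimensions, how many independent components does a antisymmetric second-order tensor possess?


A antisymmetric rank-2 tensor in d dimensions has d(d-1)/2 independent components.
d = 19
d(d-1)/2 = 19 * 18 / 2 = 342 / 2 = 171

171


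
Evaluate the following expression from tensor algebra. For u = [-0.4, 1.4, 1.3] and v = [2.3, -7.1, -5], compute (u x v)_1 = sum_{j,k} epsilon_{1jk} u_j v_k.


(u x v)_1 = sum_{j,k} epsilon_{1jk} u_j v_k. Only permutations of (1,2,3) contribute; the two non-zero terms are:
eps_{123} u_2 v_3 = 1 * 1.4 * -5 = -7
eps_{132} u_3 v_2 = -1 * 1.3 * -7.1 = 9.23
(u x v)_1 = 2.23

2.23


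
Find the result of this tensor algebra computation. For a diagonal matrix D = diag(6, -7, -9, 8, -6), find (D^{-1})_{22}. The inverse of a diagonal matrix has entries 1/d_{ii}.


For a diagonal matrix, the inverse has entries (D^{-1})_{ii} = 1/d_{ii}.
The diagonal entries are: d_{11} = 6, d_{22} = -7, d_{33} = -9, d_{44} = 8, d_{55} = -6
We need (D^{-1})_{22} = 1/d_{22} = 1/-7 = -1/7

-1/7


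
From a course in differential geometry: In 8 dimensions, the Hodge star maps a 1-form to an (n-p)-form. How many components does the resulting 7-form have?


The Hodge dual of a p-form on an n-dimensional manifold is an (n-p)-form.
n = 8, p = 1, so dual degree = 8 - 1 = 7
The number of components is C(n, n-p) = C(8, 7) = 8

8


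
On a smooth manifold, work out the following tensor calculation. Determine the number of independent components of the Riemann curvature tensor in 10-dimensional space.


The Riemann tensor in d dimensions has d^2(d^2 - 1)/12 independent components.
d = 10, so d^2 = 100
d^2 - 1 = 99
d^2(d^2 - 1) = 100 * 99 = 9900
Divide by 12: 9900 / 12 = 825

825


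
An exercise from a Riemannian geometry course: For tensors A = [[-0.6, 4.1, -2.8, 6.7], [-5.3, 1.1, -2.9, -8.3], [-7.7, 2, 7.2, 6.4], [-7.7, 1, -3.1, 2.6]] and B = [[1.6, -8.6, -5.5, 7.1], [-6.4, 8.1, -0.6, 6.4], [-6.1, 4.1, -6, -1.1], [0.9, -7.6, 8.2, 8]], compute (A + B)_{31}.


Tensor addition is component-wise: (A + B)_{ij} = A_{ij} + B_{ij}.
A_{31} = -7.7
B_{31} = -6.1
(A + B)_{31} = -7.7 + -6.1 = -13.8

-13.8


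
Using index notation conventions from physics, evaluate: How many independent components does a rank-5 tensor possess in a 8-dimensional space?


The number of components of a rank-r tensor in d dimensions is d^r.
Here d = 8 and r = 5.
8^5 = 32768

32768


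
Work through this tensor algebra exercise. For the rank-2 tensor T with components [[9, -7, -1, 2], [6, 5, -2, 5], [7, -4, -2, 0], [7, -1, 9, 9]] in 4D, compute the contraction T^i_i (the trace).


The contraction (trace) of a rank-2 tensor is the sum of its diagonal elements.
Diagonal entries: A[1,1] = 9, A[2,2] = 5, A[3,3] = -2, A[4,4] = 9
Tr(A) = 9 + 5 + -2 + 9 = 21

21


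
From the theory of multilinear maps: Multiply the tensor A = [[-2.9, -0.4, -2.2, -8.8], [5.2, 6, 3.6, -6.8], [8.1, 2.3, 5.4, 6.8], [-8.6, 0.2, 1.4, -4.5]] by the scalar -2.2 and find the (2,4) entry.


Scalar multiplication: (cA)_{ij} = c * A_{ij}.
c = -2.2
A_{24} = -6.8
(cA)_{24} = -2.2 * -6.8 = 14.96

14.96


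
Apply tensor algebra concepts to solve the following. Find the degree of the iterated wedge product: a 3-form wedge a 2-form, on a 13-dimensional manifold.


The degree of a wedge product is the sum of the degrees of the individual forms.
Degrees: 3, 2
Total degree = 3 + 2 = 5

5


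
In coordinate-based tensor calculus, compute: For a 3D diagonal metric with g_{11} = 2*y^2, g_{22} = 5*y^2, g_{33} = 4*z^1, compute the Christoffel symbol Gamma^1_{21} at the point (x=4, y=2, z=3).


For a diagonal metric, Gamma^k_{ij} = (1/2) g^{kk} (dg_{ik}/dx_j + dg_{jk}/dx_i - dg_{ij}/dx_k).
The metric is diagonal, so g_{ab} = 0 for a != b.
At the given point: g_{11} = 8, g_{22} = 20, g_{33} = 12
g^{11} = 1/8
dg_{21}/dx_1 = 0 (off-diagonal)
dg_{11}/dx_2 = dg_{11}/dx_2 = 8
dg_{21}/dx_1 = 0 (off-diagonal)
Numerator = 0 + 8 - 0 = 8
Gamma^1_{21} = 8 / (2 * 8) = 1/2

1/2


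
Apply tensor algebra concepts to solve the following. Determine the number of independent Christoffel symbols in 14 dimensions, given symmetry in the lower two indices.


Christoffel symbols Gamma^k_{ij} are symmetric in i,j, so there are d * d(d+1)/2 independent symbols.
d = 14
d(d+1)/2 = 14 * 15 / 2 = 105
Total = 14 * 105 = 1470

1470


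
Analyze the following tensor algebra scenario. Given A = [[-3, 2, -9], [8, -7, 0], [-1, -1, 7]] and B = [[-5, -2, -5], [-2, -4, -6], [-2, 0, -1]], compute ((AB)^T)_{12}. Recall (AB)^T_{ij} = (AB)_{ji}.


(AB)^T_{ij} = (AB)_{ji} = sum_k A_{jk} B_{ki}.
For i=1, j=2 we need (AB)_{21}:
A_{21} * B_{11} = 8 * -5 = -40
A_{22} * B_{21} = -7 * -2 = 14
A_{23} * B_{31} = 0 * -2 = 0
Sum = -40 + 14 + 0 = -26

-26


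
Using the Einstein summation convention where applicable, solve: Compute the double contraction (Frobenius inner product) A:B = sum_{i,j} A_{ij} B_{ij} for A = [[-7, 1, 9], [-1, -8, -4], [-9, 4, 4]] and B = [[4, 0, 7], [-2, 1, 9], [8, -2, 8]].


A:B = sum over all i,j of A_{ij} * B_{ij}.
Row 1: -7*4=-28, 1*0=0, 9*7=63 => row sum = 35
Row 2: -1*-2=2, -8*1=-8, -4*9=-36 => row sum = -42
Row 3: -9*8=-72, 4*-2=-8, 4*8=32 => row sum = -48
Total = 35 + -42 + -48 = -55

-55


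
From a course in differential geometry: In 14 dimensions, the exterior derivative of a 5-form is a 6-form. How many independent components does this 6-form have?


The exterior derivative of a p-form is a (p+1)-form.
Its number of independent components is C(n, p+1).
n = 14, p+1 = 6
C(14, 6) = 3003

3003


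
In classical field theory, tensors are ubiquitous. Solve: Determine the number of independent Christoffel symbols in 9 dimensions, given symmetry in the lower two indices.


Christoffel symbols Gamma^k_{ij} are symmetric in i,j, so there are d * d(d+1)/2 independent symbols.
d = 9
d(d+1)/2 = 9 * 10 / 2 = 45
Total = 9 * 45 = 405

405


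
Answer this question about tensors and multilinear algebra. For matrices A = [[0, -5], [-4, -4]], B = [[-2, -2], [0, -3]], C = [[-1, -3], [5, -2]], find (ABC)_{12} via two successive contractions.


(ABC)_{12} = sum_m (AB)_{1m} C_{m2}. First compute row 1 of AB.
(AB)_{11} = 0*-2 + -5*0 = 0
(AB)_{12} = 0*-2 + -5*-3 = 15
Now contract with column 2 of C:
(AB)_{11} * C_{12} = 0 * -3 = 0
(AB)_{12} * C_{22} = 15 * -2 = -30
(ABC)_{12} = 0 + -30 = -30

-30


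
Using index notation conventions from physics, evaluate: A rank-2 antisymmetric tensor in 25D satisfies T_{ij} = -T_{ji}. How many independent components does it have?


An antisymmetric rank-2 tensor satisfies A_{ij} = -A_{ji}, so diagonal entries are zero.
The independent components are the upper-triangular entries: C(n, 2) = n(n-1)/2.
n = 25
C(25, 2) = 25 * 24 / 2 = 600 / 2 = 300

300


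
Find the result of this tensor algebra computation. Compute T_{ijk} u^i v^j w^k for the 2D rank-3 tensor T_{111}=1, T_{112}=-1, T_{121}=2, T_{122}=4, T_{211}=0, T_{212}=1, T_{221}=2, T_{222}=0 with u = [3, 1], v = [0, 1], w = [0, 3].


S = sum over i,j,k of T_{ijk} u_i v_j w_k. Expanding all 8 terms:
T_{111}*u_1*v_1*w_1 = 1*3*0*0 = 0  (running total: 0)
T_{112}*u_1*v_1*w_2 = -1*3*0*3 = 0  (running total: 0)
T_{121}*u_1*v_2*w_1 = 2*3*1*0 = 0  (running total: 0)
T_{122}*u_1*v_2*w_2 = 4*3*1*3 = 36  (running total: 36)
T_{211}*u_2*v_1*w_1 = 0*1*0*0 = 0  (running total: 36)
T_{212}*u_2*v_1*w_2 = 1*1*0*3 = 0  (running total: 36)
T_{221}*u_2*v_2*w_1 = 2*1*1*0 = 0  (running total: 36)
T_{222}*u_2*v_2*w_2 = 0*1*1*3 = 0  (running total: 36)
S = 36

36


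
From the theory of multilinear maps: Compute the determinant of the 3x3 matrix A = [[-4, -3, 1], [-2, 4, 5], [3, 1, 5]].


Expanding along the first row, det(A) = a11*M_11 - a12*M_12 + a13*M_13, where M_1j is the (1,j) minor.
Minor M_11 = 4*5 - 5*1 = 15
Minor M_12 = -2*5 - 5*3 = -25
Minor M_13 = -2*1 - 4*3 = -14
det = -4*(15) - -3*(-25) + 1*(-14)
    = -60 - 75 + -14
    = -149

-149


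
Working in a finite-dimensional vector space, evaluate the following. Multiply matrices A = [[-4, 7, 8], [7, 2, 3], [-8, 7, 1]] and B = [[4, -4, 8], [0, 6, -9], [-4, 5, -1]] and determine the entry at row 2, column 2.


(AB)_{ij} = sum_k A_{ik} B_{kj}.
For i=2, j=2:
A_{21} * B_{12} = 7 * -4 = -28
A_{22} * B_{22} = 2 * 6 = 12
A_{23} * B_{32} = 3 * 5 = 15
Sum = -28 + 12 + 15 = -1

-1


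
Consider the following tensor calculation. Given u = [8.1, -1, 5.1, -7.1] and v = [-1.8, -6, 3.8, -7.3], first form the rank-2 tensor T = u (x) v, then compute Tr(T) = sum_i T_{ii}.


The outer product gives T_{ij} = u_i v_j.
The trace (contraction) is Tr(T) = sum_i T_{ii} = sum_i u_i v_i.
Diagonal entries:
T_{11} = u_1 * v_1 = 8.1 * -1.8 = -14.58
T_{22} = u_2 * v_2 = -1 * -6 = 6
T_{33} = u_3 * v_3 = 5.1 * 3.8 = 19.38
T_{44} = u_4 * v_4 = -7.1 * -7.3 = 51.83
Tr(T) = -14.58 + 6 + 19.38 + 51.83 = 62.63

62.63
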